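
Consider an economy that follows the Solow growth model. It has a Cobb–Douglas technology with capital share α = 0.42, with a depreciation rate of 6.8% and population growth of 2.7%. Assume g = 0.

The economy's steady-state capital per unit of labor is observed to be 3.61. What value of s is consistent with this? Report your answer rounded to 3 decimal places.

s ≈ 0.200

Steady state requires s·f(k) = (n + δ)·k, i.e. s·k^α = (n + δ)·k.
So s / (n + δ) = (k*)^(1−α) = 3.61^0.58 = 2.1055.
Therefore s = 2.1055 × (n + δ) = 2.1055 × 0.095 = 0.2000.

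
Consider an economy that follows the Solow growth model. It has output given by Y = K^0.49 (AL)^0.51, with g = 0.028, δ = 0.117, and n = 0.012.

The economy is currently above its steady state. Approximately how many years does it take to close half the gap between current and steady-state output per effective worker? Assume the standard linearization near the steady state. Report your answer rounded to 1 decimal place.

half-life ≈ 8.7 years

Near the steady state the convergence rate is λ = (1 − α)(n + g + δ).
λ = (1 − 0.49) × 0.157 = 0.51 × 0.157 = 0.08007
Half-life = ln 2 / λ = 0.6931 / 0.08007 ≈ 8.66 years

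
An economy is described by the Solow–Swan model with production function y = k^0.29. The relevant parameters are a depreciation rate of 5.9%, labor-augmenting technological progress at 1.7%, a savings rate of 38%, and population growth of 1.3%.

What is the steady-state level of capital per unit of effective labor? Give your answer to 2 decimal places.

k* ≈ 7.72

Steady state requires s·f(k) = (n + g + δ)·k, i.e. s·k^α = (n + g + δ)·k.
Rearranging, k^(1−α) = s / (n + g + δ).
k^0.71 = 0.38 / (0.013 + 0.017 + 0.059) = 0.38 / 0.089 = 4.2697
k* = 4.2697^(1/0.71) ≈ 7.7247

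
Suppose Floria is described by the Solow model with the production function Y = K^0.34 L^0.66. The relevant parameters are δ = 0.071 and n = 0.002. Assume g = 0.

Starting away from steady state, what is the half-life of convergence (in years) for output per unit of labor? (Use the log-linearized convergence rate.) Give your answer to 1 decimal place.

Near the steady state the convergence rate is λ = (1 − α)(n + δ).
λ = (1 − 0.34) × 0.073 = 0.66 × 0.073 = 0.04818
Half-life = ln 2 / λ = 0.6931 / 0.04818 ≈ 14.39 years

half-life ≈ 14.4 years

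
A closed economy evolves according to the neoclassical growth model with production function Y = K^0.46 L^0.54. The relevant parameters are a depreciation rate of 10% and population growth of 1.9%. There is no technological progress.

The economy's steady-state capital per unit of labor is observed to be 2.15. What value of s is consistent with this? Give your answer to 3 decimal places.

Steady state requires s·f(k) = (n + δ)·k, i.e. s·k^α = (n + δ)·k.
So s / (n + δ) = (k*)^(1−α) = 2.15^0.54 = 1.5119.
Therefore s = 1.5119 × (n + δ) = 1.5119 × 0.119 = 0.1799.

s ≈ 0.180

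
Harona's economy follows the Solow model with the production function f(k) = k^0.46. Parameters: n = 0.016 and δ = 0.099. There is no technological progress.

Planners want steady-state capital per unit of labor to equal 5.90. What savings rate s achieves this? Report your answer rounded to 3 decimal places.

At the steady state, Δk = 0, so s·k^α = (n + δ)·k.
So s / (n + δ) = (k*)^(1−α) = 5.90^0.54 = 2.6077.
Therefore s = 2.6077 × (n + δ) = 2.6077 × 0.115 = 0.2999.

s ≈ 0.300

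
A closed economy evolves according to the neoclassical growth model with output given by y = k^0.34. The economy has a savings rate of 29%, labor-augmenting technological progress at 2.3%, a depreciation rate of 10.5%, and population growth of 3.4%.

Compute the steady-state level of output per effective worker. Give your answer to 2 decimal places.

At the steady state, Δk = 0, so s·k^α = (n + g + δ)·k.
Dividing both sides by k: k^(1−α) = s / (n + g + δ).
k^0.66 = 0.29 / (0.034 + 0.023 + 0.105) = 0.29 / 0.162 = 1.7901
k* = 1.7901^(1/0.66) ≈ 2.4163
y* = (k*)^α = 2.4163^0.34 ≈ 1.3498

y* = 1.35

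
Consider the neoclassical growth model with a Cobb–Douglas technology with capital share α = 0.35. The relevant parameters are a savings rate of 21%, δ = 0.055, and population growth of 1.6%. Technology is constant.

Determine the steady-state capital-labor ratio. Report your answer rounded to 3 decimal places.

k* ≈ 5.303

Steady state requires s·f(k) = (n + δ)·k, i.e. s·k^α = (n + δ)·k.
Rearranging, k^(1−α) = s / (n + δ).
k^0.65 = 0.21 / (0.016 + 0.055) = 0.21 / 0.071 = 2.9577
k* = 2.9577^(1/0.65) ≈ 5.3033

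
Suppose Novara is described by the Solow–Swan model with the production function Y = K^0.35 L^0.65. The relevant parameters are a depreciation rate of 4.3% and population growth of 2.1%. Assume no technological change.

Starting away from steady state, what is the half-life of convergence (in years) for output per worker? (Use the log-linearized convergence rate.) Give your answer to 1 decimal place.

about 16.7 years

Near the steady state the convergence rate is λ = (1 − α)(n + δ).
λ = (1 − 0.35) × 0.064 = 0.65 × 0.064 = 0.0416
Half-life = ln 2 / λ = 0.6931 / 0.0416 ≈ 16.66 years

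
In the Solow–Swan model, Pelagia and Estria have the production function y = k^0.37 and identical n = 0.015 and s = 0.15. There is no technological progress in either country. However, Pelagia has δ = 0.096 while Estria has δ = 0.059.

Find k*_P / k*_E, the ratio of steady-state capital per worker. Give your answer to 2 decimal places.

k*_P / k*_E ≈ 0.53

Steady-state k* = [s/(n + δ)]^(1/(1−α)), so the ratio is [ (s_P/(n + δ)_P) / (s_E/(n + δ)_E) ]^1.5873.
s_P/(n + δ)_P = 0.15/0.111 = 1.3514; s_E/(n + δ)_E = 0.15/0.074 = 2.0270.
Ratio = (1.3514/2.0270)^1.5873 = 0.6667^1.5873 ≈ 0.5254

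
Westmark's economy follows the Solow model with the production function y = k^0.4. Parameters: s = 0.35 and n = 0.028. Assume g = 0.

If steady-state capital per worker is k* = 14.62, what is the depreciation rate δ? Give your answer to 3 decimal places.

At the steady state, Δk = 0, so s·k^α = (n + δ)·k.
So s / (n + δ) = (k*)^(1−α) = 14.62^0.6 = 5.0000.
Therefore n + δ = s / 5.0000 = 0.35 / 5.0000 = 0.0700, so δ = 0.0700 − 0.028 = 0.0420.

δ ≈ 0.042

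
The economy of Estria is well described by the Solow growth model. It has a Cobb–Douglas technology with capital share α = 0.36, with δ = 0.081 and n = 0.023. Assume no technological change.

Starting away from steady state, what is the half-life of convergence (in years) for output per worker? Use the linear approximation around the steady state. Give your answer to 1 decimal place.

Near the steady state the convergence rate is λ = (1 − α)(n + δ).
λ = (1 − 0.36) × 0.104 = 0.64 × 0.104 = 0.06656
Half-life = ln 2 / λ = 0.6931 / 0.06656 ≈ 10.41 years

half-life ≈ 10.4 years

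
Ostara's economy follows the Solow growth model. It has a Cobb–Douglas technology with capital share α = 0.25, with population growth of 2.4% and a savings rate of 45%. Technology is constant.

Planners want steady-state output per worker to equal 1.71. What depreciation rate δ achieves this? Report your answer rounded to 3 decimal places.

At the steady state, Δk = 0, so s·k^α = (n + δ)·k.
Since y* = [s/(n + δ)]^(α/(1−α)), we have s/(n + δ) = (y*)^((1−α)/α) = 1.71^3 = 5.0002.
Therefore n + δ = s / 5.0002 = 0.45 / 5.0002 = 0.0900, so δ = 0.0900 − 0.024 = 0.0660.

δ ≈ 0.066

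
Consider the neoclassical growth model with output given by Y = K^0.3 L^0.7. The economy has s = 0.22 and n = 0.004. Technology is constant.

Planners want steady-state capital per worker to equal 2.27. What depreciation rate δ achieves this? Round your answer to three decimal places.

δ ≈ 0.120

Steady state requires s·f(k) = (n + δ)·k, i.e. s·k^α = (n + δ)·k.
So s / (n + δ) = (k*)^(1−α) = 2.27^0.7 = 1.7751.
Therefore n + δ = s / 1.7751 = 0.22 / 1.7751 = 0.1239, so δ = 0.1239 − 0.004 = 0.1199.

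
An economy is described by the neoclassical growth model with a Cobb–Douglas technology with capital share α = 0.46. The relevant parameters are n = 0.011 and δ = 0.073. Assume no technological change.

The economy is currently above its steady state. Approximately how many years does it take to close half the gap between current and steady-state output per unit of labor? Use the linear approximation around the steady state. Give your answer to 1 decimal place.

Near the steady state the convergence rate is λ = (1 − α)(n + δ).
λ = (1 − 0.46) × 0.084 = 0.54 × 0.084 = 0.04536
Half-life = ln 2 / λ = 0.6931 / 0.04536 ≈ 15.28 years

half-life ≈ 15.3 years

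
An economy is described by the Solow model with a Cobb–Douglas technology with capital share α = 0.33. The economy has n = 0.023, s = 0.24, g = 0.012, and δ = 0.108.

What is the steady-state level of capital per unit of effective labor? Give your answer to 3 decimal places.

In steady state, investment equals break-even investment: s·k^α = (n + g + δ)·k.
Dividing both sides by k: k^(1−α) = s / (n + g + δ).
k^0.67 = 0.24 / (0.023 + 0.012 + 0.108) = 0.24 / 0.143 = 1.6783
k* = 1.6783^(1/0.67) ≈ 2.1658

k* = 2.166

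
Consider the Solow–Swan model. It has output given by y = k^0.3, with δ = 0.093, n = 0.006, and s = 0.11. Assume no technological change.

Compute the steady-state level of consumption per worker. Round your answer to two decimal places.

c* ≈ 0.93

At the steady state, Δk = 0, so s·k^α = (n + δ)·k.
Dividing both sides by k: k^(1−α) = s / (n + δ).
k^0.7 = 0.11 / (0.006 + 0.093) = 0.11 / 0.099 = 1.1111
k* = 1.1111^(1/0.7) ≈ 1.1624
y* = (k*)^α = 1.1624^0.3 ≈ 1.0462
c* = (1 − s)·y* = (1 − 0.11) × 1.0462 ≈ 0.9311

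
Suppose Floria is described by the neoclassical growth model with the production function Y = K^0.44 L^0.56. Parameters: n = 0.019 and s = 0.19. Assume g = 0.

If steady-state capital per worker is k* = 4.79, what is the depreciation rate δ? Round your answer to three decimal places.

Steady state requires s·f(k) = (n + δ)·k, i.e. s·k^α = (n + δ)·k.
So s / (n + δ) = (k*)^(1−α) = 4.79^0.56 = 2.4043.
Therefore n + δ = s / 2.4043 = 0.19 / 2.4043 = 0.0790, so δ = 0.0790 − 0.019 = 0.0600.

δ ≈ 0.060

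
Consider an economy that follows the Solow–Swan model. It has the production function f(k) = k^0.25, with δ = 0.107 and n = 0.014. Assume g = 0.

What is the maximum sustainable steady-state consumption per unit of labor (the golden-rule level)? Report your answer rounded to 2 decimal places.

c_gold ≈ 0.96

At the golden rule, f'(k) = n + δ, so α·k^(α−1) = n + δ and k_gold = (α/(n + δ))^(1/(1−α)).
k_gold = (0.25/0.121)^(1/0.75) = 2.0661^1.3333 ≈ 2.6314
c_gold = f(k_gold) − (n + δ)·k_gold = 1.2736 − 0.121×2.6314 ≈ 0.9552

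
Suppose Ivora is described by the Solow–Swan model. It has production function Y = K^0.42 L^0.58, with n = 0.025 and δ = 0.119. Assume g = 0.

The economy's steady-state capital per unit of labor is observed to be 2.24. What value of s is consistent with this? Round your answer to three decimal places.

At the steady state, Δk = 0, so s·k^α = (n + δ)·k.
So s / (n + δ) = (k*)^(1−α) = 2.24^0.58 = 1.5964.
Therefore s = 1.5964 × (n + δ) = 1.5964 × 0.144 = 0.2299.

s ≈ 0.230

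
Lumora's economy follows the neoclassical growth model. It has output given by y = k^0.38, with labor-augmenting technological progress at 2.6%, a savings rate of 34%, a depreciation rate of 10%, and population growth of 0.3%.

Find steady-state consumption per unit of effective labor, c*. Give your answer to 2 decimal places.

At the steady state, Δk = 0, so s·k^α = (n + g + δ)·k.
Rearranging, k^(1−α) = s / (n + g + δ).
k^0.62 = 0.34 / (0.003 + 0.026 + 0.100) = 0.34 / 0.129 = 2.6357
k* = 2.6357^(1/0.62) ≈ 4.7738
y* = (k*)^α = 4.7738^0.38 ≈ 1.8112
c* = (1 − s)·y* = (1 − 0.34) × 1.8112 ≈ 1.1954

c* = 1.20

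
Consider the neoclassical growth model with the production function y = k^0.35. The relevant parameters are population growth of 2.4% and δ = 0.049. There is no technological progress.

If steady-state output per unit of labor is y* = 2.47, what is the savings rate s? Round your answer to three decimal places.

At the steady state, Δk = 0, so s·k^α = (n + δ)·k.
Since y* = [s/(n + δ)]^(α/(1−α)), we have s/(n + δ) = (y*)^((1−α)/α) = 2.47^1.8571 = 5.3614.
Therefore s = 5.3614 × (n + δ) = 5.3614 × 0.073 = 0.3914.

s ≈ 0.391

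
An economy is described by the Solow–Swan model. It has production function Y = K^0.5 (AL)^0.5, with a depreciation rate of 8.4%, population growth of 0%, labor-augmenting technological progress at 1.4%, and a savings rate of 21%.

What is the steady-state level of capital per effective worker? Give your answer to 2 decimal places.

k* ≈ 4.59

At the steady state, Δk = 0, so s·k^α = (n + g + δ)·k.
Rearranging, k^(1−α) = s / (n + g + δ).
k^0.5 = 0.21 / (0.000 + 0.014 + 0.084) = 0.21 / 0.098 = 2.1429
k* = 2.1429^(1/0.5) ≈ 4.5920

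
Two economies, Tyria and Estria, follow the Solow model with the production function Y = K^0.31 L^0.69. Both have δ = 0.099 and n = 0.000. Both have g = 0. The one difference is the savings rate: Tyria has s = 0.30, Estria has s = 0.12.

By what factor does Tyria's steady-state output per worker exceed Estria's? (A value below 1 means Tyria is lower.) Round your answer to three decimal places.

ratio ≈ 1.509

Steady-state y* = [s/(n + δ)]^(α/(1−α)), so the ratio is [ (s_T/(n + δ)_T) / (s_E/(n + δ)_E) ]^0.4493.
s_T/(n + δ)_T = 0.30/0.099 = 3.0303; s_E/(n + δ)_E = 0.12/0.099 = 1.2121.
Ratio = (3.0303/1.2121)^0.4493 = 2.5000^0.4493 ≈ 1.5094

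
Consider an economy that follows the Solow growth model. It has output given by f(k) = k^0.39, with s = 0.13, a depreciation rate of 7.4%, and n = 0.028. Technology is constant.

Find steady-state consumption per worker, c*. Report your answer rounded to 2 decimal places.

Steady state requires s·f(k) = (n + δ)·k, i.e. s·k^α = (n + δ)·k.
Dividing both sides by k: k^(1−α) = s / (n + δ).
k^0.61 = 0.13 / (0.028 + 0.074) = 0.13 / 0.102 = 1.2745
k* = 1.2745^(1/0.61) ≈ 1.4883
y* = (k*)^α = 1.4883^0.39 ≈ 1.1677
c* = (1 − s)·y* = (1 − 0.13) × 1.1677 ≈ 1.0159

c* = 1.02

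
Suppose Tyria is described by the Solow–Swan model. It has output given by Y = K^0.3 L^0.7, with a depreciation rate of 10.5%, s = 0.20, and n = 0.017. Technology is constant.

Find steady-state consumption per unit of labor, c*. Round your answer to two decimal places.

In steady state, investment equals break-even investment: s·k^α = (n + δ)·k.
Dividing both sides by k: k^(1−α) = s / (n + δ).
k^0.7 = 0.20 / (0.017 + 0.105) = 0.20 / 0.122 = 1.6393
k* = 1.6393^(1/0.7) ≈ 2.0261
y* = (k*)^α = 2.0261^0.3 ≈ 1.2359
c* = (1 − s)·y* = (1 − 0.20) × 1.2359 ≈ 0.9887

c* ≈ 0.99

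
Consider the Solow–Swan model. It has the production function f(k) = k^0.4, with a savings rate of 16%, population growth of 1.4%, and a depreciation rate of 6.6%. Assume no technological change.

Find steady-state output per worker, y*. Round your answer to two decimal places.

y* ≈ 1.59

In steady state, investment equals break-even investment: s·k^α = (n + δ)·k.
Rearranging, k^(1−α) = s / (n + δ).
k^0.6 = 0.16 / (0.014 + 0.066) = 0.16 / 0.080 = 2.0000
k* = 2.0000^(1/0.6) ≈ 3.1748
y* = (k*)^α = 3.1748^0.4 ≈ 1.5874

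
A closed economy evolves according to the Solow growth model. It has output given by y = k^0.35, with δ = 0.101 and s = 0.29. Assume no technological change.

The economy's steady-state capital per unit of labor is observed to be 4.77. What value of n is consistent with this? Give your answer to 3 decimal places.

n ≈ 0.004

In steady state, investment equals break-even investment: s·k^α = (n + δ)·k.
So s / (n + δ) = (k*)^(1−α) = 4.77^0.65 = 2.7608.
Therefore n + δ = s / 2.7608 = 0.29 / 2.7608 = 0.1050, so n = 0.1050 − 0.101 = 0.0040.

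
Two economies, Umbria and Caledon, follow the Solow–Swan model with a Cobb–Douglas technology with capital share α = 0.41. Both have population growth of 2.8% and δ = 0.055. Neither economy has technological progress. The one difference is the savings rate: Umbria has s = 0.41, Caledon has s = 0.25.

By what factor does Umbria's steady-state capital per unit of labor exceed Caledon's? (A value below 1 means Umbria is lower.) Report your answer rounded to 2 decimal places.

Steady-state k* = [s/(n + δ)]^(1/(1−α)), so the ratio is [ (s_U/(n + δ)_U) / (s_C/(n + δ)_C) ]^1.6949.
s_U/(n + δ)_U = 0.41/0.083 = 4.9398; s_C/(n + δ)_C = 0.25/0.083 = 3.0120.
Ratio = (4.9398/3.0120)^1.6949 = 1.6400^1.6949 ≈ 2.3128

ratio ≈ 2.31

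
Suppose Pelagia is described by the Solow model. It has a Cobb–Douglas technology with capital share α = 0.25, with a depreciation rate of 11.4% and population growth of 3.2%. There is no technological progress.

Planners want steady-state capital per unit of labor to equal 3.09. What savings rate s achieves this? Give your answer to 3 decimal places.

In steady state, investment equals break-even investment: s·k^α = (n + δ)·k.
So s / (n + δ) = (k*)^(1−α) = 3.09^0.75 = 2.3306.
Therefore s = 2.3306 × (n + δ) = 2.3306 × 0.146 = 0.3403.

s ≈ 0.340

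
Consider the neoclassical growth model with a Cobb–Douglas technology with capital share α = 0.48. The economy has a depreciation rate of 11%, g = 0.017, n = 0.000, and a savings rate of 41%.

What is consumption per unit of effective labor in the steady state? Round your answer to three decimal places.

At the steady state, Δk = 0, so s·k^α = (n + g + δ)·k.
Rearranging, k^(1−α) = s / (n + g + δ).
k^0.52 = 0.41 / (0.000 + 0.017 + 0.110) = 0.41 / 0.127 = 3.2283
k* = 3.2283^(1/0.52) ≈ 9.5235
y* = (k*)^α = 9.5235^0.48 ≈ 2.9500
c* = (1 − s)·y* = (1 − 0.41) × 2.9500 ≈ 1.7405

c* = 1.741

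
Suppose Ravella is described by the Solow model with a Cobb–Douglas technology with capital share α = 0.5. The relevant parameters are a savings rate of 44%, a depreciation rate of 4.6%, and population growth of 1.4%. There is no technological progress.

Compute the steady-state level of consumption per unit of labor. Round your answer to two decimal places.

c* ≈ 4.11

Steady state requires s·f(k) = (n + δ)·k, i.e. s·k^α = (n + δ)·k.
Dividing both sides by k: k^(1−α) = s / (n + δ).
k^0.5 = 0.44 / (0.014 + 0.046) = 0.44 / 0.060 = 7.3333
k* = 7.3333^(1/0.5) ≈ 53.7773
y* = (k*)^α = 53.7773^0.5 ≈ 7.3333
c* = (1 − s)·y* = (1 − 0.44) × 7.3333 ≈ 4.1066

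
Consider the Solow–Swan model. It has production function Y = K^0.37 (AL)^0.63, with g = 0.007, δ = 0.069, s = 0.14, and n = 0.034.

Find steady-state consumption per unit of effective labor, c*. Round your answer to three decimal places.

c* ≈ 0.991

In steady state, investment equals break-even investment: s·k^α = (n + g + δ)·k.
Dividing both sides by k: k^(1−α) = s / (n + g + δ).
k^0.63 = 0.14 / (0.034 + 0.007 + 0.069) = 0.14 / 0.110 = 1.2727
k* = 1.2727^(1/0.63) ≈ 1.4663
y* = (k*)^α = 1.4663^0.37 ≈ 1.1521
c* = (1 − s)·y* = (1 − 0.14) × 1.1521 ≈ 0.9908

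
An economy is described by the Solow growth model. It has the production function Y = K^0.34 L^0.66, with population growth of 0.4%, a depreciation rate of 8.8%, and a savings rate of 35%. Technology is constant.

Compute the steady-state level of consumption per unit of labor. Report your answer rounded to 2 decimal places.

c* = 1.29

In steady state, investment equals break-even investment: s·k^α = (n + δ)·k.
Dividing both sides by k: k^(1−α) = s / (n + δ).
k^0.66 = 0.35 / (0.004 + 0.088) = 0.35 / 0.092 = 3.8043
k* = 3.8043^(1/0.66) ≈ 7.5719
y* = (k*)^α = 7.5719^0.34 ≈ 1.9904
c* = (1 − s)·y* = (1 − 0.35) × 1.9904 ≈ 1.2938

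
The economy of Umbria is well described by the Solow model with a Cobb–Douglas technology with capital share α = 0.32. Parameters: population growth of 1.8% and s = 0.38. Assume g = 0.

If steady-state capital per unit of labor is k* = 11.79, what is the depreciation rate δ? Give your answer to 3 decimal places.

δ ≈ 0.053

Steady state requires s·f(k) = (n + δ)·k, i.e. s·k^α = (n + δ)·k.
So s / (n + δ) = (k*)^(1−α) = 11.79^0.68 = 5.3534.
Therefore n + δ = s / 5.3534 = 0.38 / 5.3534 = 0.0710, so δ = 0.0710 − 0.018 = 0.0530.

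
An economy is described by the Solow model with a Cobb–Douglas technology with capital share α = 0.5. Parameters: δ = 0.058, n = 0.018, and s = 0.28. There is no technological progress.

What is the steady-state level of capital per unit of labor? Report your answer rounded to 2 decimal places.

Steady state requires s·f(k) = (n + δ)·k, i.e. s·k^α = (n + δ)·k.
Rearranging, k^(1−α) = s / (n + δ).
k^0.5 = 0.28 / (0.018 + 0.058) = 0.28 / 0.076 = 3.6842
k* = 3.6842^(1/0.5) ≈ 13.5733

k* ≈ 13.57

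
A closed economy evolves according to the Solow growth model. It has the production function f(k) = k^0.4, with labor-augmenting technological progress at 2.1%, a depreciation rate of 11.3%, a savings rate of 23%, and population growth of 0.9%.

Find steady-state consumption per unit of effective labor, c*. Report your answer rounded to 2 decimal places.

Steady state requires s·f(k) = (n + g + δ)·k, i.e. s·k^α = (n + g + δ)·k.
Rearranging, k^(1−α) = s / (n + g + δ).
k^0.6 = 0.23 / (0.009 + 0.021 + 0.113) = 0.23 / 0.143 = 1.6084
k* = 1.6084^(1/0.6) ≈ 2.2080
y* = (k*)^α = 2.2080^0.4 ≈ 1.3728
c* = (1 − s)·y* = (1 − 0.23) × 1.3728 ≈ 1.0571

c* = 1.06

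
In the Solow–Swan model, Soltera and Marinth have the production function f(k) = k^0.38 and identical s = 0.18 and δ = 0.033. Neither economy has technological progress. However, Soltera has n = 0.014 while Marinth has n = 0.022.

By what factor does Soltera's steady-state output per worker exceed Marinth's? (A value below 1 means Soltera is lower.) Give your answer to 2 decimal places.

Steady-state y* = [s/(n + δ)]^(α/(1−α)), so the ratio is [ (s_S/(n + δ)_S) / (s_M/(n + δ)_M) ]^0.6129.
s_S/(n + δ)_S = 0.18/0.047 = 3.8298; s_M/(n + δ)_M = 0.18/0.055 = 3.2727.
Ratio = (3.8298/3.2727)^0.6129 = 1.1702^0.6129 ≈ 1.1011

y*_S / y*_M ≈ 1.10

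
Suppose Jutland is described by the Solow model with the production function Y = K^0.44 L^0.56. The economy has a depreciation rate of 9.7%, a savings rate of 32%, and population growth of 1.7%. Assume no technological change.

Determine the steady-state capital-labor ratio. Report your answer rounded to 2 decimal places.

At the steady state, Δk = 0, so s·k^α = (n + δ)·k.
Dividing both sides by k: k^(1−α) = s / (n + δ).
k^0.56 = 0.32 / (0.017 + 0.097) = 0.32 / 0.114 = 2.8070
k* = 2.8070^(1/0.56) ≈ 6.3159

k* = 6.32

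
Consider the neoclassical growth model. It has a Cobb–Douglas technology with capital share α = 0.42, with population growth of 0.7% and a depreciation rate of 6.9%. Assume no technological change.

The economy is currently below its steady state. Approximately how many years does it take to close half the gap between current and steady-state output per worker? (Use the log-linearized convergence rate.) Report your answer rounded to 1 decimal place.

Near the steady state the convergence rate is λ = (1 − α)(n + δ).
λ = (1 − 0.42) × 0.076 = 0.58 × 0.076 = 0.04408
Half-life = ln 2 / λ = 0.6931 / 0.04408 ≈ 15.72 years

t_½ ≈ 15.7 years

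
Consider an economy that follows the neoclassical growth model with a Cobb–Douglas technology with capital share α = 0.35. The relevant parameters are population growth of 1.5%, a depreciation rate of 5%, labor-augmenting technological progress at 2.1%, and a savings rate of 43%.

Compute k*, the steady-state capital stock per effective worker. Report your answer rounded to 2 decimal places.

At the steady state, Δk = 0, so s·k^α = (n + g + δ)·k.
Dividing both sides by k: k^(1−α) = s / (n + g + δ).
k^0.65 = 0.43 / (0.015 + 0.021 + 0.050) = 0.43 / 0.086 = 5.0000
k* = 5.0000^(1/0.65) ≈ 11.8943

k* ≈ 11.89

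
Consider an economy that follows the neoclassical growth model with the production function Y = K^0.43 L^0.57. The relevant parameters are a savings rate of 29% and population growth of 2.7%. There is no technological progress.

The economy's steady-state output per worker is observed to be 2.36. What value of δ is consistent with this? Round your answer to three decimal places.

δ ≈ 0.066

In steady state, investment equals break-even investment: s·k^α = (n + δ)·k.
Since y* = [s/(n + δ)]^(α/(1−α)), we have s/(n + δ) = (y*)^((1−α)/α) = 2.36^1.3256 = 3.1213.
Therefore n + δ = s / 3.1213 = 0.29 / 3.1213 = 0.0929, so δ = 0.0929 − 0.027 = 0.0659.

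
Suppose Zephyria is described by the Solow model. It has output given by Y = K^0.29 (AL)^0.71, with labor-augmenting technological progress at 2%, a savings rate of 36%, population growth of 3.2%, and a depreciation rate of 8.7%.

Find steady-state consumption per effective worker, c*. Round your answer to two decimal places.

At the steady state, Δk = 0, so s·k^α = (n + g + δ)·k.
Dividing both sides by k: k^(1−α) = s / (n + g + δ).
k^0.71 = 0.36 / (0.032 + 0.020 + 0.087) = 0.36 / 0.139 = 2.5899
k* = 2.5899^(1/0.71) ≈ 3.8202
y* = (k*)^α = 3.8202^0.29 ≈ 1.4750
c* = (1 − s)·y* = (1 − 0.36) × 1.4750 ≈ 0.9440

c* ≈ 0.94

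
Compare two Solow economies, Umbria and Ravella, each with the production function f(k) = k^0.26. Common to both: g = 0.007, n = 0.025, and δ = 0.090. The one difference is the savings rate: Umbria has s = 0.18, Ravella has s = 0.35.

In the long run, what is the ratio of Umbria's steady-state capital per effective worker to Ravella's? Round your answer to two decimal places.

k*_U / k*_R ≈ 0.41

Steady-state k* = [s/(n + g + δ)]^(1/(1−α)), so the ratio is [ (s_U/(n + g + δ)_U) / (s_R/(n + g + δ)_R) ]^1.3514.
s_U/(n + g + δ)_U = 0.18/0.122 = 1.4754; s_R/(n + g + δ)_R = 0.35/0.122 = 2.8689.
Ratio = (1.4754/2.8689)^1.3514 = 0.5143^1.3514 ≈ 0.4071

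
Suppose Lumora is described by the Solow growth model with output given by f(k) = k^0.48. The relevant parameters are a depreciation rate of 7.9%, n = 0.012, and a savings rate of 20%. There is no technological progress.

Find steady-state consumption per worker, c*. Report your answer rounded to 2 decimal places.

c* ≈ 1.65

At the steady state, Δk = 0, so s·k^α = (n + δ)·k.
Dividing both sides by k: k^(1−α) = s / (n + δ).
k^0.52 = 0.20 / (0.012 + 0.079) = 0.20 / 0.091 = 2.1978
k* = 2.1978^(1/0.52) ≈ 4.5464
y* = (k*)^α = 4.5464^0.48 ≈ 2.0686
c* = (1 − s)·y* = (1 − 0.20) × 2.0686 ≈ 1.6549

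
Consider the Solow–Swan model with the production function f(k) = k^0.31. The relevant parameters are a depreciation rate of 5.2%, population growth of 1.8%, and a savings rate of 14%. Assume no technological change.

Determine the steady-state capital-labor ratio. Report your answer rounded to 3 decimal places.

Steady state requires s·f(k) = (n + δ)·k, i.e. s·k^α = (n + δ)·k.
Rearranging, k^(1−α) = s / (n + δ).
k^0.69 = 0.14 / (0.018 + 0.052) = 0.14 / 0.070 = 2.0000
k* = 2.0000^(1/0.69) ≈ 2.7307

k* = 2.731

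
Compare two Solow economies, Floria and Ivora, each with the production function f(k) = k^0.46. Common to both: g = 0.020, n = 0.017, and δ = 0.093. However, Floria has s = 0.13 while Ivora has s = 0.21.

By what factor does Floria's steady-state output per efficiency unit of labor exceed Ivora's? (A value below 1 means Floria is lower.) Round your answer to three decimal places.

Steady-state y* = [s/(n + g + δ)]^(α/(1−α)), so the ratio is [ (s_F/(n + g + δ)_F) / (s_I/(n + g + δ)_I) ]^0.8519.
s_F/(n + g + δ)_F = 0.13/0.130 = 1.0000; s_I/(n + g + δ)_I = 0.21/0.130 = 1.6154.
Ratio = (1.0000/1.6154)^0.8519 = 0.6190^0.8519 ≈ 0.6646

y*_F / y*_I ≈ 0.665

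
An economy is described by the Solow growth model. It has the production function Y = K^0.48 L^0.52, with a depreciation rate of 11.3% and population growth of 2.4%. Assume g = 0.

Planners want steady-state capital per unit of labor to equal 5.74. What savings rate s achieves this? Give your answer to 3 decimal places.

In steady state, investment equals break-even investment: s·k^α = (n + δ)·k.
So s / (n + δ) = (k*)^(1−α) = 5.74^0.52 = 2.4810.
Therefore s = 2.4810 × (n + δ) = 2.4810 × 0.137 = 0.3399.

s ≈ 0.340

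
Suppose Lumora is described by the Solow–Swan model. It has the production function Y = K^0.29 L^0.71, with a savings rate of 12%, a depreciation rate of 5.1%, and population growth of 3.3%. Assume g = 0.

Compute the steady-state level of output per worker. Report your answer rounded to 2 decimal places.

y* = 1.16

At the steady state, Δk = 0, so s·k^α = (n + δ)·k.
Rearranging, k^(1−α) = s / (n + δ).
k^0.71 = 0.12 / (0.033 + 0.051) = 0.12 / 0.084 = 1.4286
k* = 1.4286^(1/0.71) ≈ 1.6527
y* = (k*)^α = 1.6527^0.29 ≈ 1.1568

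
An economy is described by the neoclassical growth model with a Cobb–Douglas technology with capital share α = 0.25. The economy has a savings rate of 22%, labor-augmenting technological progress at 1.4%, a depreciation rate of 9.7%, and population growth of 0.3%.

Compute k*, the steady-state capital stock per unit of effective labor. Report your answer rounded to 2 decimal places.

k* = 2.40

At the steady state, Δk = 0, so s·k^α = (n + g + δ)·k.
Rearranging, k^(1−α) = s / (n + g + δ).
k^0.75 = 0.22 / (0.003 + 0.014 + 0.097) = 0.22 / 0.114 = 1.9298
k* = 1.9298^(1/0.75) ≈ 2.4026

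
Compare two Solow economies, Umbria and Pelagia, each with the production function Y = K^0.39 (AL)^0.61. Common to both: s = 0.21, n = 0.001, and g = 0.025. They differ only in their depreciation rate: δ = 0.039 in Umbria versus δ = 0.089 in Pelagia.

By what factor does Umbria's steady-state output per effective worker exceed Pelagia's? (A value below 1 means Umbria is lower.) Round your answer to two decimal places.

Steady-state y* = [s/(n + g + δ)]^(α/(1−α)), so the ratio is [ (s_U/(n + g + δ)_U) / (s_P/(n + g + δ)_P) ]^0.6393.
s_U/(n + g + δ)_U = 0.21/0.065 = 3.2308; s_P/(n + g + δ)_P = 0.21/0.115 = 1.8261.
Ratio = (3.2308/1.8261)^0.6393 = 1.7692^0.6393 ≈ 1.4401

y*_U / y*_P ≈ 1.44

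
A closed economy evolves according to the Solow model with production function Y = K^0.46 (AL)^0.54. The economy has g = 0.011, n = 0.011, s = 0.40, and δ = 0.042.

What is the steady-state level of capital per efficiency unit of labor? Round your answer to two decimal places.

k* ≈ 29.78

In steady state, investment equals break-even investment: s·k^α = (n + g + δ)·k.
Dividing both sides by k: k^(1−α) = s / (n + g + δ).
k^0.54 = 0.40 / (0.011 + 0.011 + 0.042) = 0.40 / 0.064 = 6.2500
k* = 6.2500^(1/0.54) ≈ 29.7750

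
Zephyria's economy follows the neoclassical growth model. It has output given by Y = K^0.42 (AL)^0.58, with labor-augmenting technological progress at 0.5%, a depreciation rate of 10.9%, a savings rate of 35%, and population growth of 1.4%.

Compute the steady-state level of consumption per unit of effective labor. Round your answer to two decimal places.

In steady state, investment equals break-even investment: s·k^α = (n + g + δ)·k.
Dividing both sides by k: k^(1−α) = s / (n + g + δ).
k^0.58 = 0.35 / (0.014 + 0.005 + 0.109) = 0.35 / 0.128 = 2.7344
k* = 2.7344^(1/0.58) ≈ 5.6651
y* = (k*)^α = 5.6651^0.42 ≈ 2.0718
c* = (1 − s)·y* = (1 − 0.35) × 2.0718 ≈ 1.3467

c* = 1.35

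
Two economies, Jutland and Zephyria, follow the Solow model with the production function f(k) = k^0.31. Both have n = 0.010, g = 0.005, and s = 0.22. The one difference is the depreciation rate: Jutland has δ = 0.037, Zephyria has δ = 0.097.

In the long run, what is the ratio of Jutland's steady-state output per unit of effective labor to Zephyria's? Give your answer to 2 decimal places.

Steady-state y* = [s/(n + g + δ)]^(α/(1−α)), so the ratio is [ (s_J/(n + g + δ)_J) / (s_Z/(n + g + δ)_Z) ]^0.4493.
s_J/(n + g + δ)_J = 0.22/0.052 = 4.2308; s_Z/(n + g + δ)_Z = 0.22/0.112 = 1.9643.
Ratio = (4.2308/1.9643)^0.4493 = 2.1538^0.4493 ≈ 1.4116

y*_J / y*_Z ≈ 1.41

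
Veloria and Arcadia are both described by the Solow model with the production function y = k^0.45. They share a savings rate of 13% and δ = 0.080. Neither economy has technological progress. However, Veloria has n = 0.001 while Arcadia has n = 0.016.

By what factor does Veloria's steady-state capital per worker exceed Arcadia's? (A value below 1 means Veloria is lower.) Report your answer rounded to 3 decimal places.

ratio ≈ 1.362

Steady-state k* = [s/(n + δ)]^(1/(1−α)), so the ratio is [ (s_V/(n + δ)_V) / (s_A/(n + δ)_A) ]^1.8182.
s_V/(n + δ)_V = 0.13/0.081 = 1.6049; s_A/(n + δ)_A = 0.13/0.096 = 1.3542.
Ratio = (1.6049/1.3542)^1.8182 = 1.1851^1.8182 ≈ 1.3618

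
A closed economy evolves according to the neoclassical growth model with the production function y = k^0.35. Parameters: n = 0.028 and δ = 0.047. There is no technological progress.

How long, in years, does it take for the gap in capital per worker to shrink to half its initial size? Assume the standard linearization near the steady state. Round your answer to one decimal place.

half-life ≈ 14.2 years

Near the steady state the convergence rate is λ = (1 − α)(n + δ).
λ = (1 − 0.35) × 0.075 = 0.65 × 0.075 = 0.04875
Half-life = ln 2 / λ = 0.6931 / 0.04875 ≈ 14.22 years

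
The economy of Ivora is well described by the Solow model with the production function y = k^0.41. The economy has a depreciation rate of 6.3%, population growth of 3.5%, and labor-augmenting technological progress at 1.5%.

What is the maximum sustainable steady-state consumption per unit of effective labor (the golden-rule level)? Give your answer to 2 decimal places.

c_gold ≈ 1.44

At the golden rule, f'(k) = n + g + δ, so α·k^(α−1) = n + g + δ and k_gold = (α/(n + g + δ))^(1/(1−α)).
k_gold = (0.41/0.113)^(1/0.59) = 3.6283^1.6949 ≈ 8.8847
c_gold = f(k_gold) − (n + g + δ)·k_gold = 2.4487 − 0.113×8.8847 ≈ 1.4447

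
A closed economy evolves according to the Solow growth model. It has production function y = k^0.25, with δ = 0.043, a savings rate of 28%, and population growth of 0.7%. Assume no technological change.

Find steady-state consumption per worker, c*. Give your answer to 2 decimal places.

Steady state requires s·f(k) = (n + δ)·k, i.e. s·k^α = (n + δ)·k.
Rearranging, k^(1−α) = s / (n + δ).
k^0.75 = 0.28 / (0.007 + 0.043) = 0.28 / 0.050 = 5.6000
k* = 5.6000^(1/0.75) ≈ 9.9445
y* = (k*)^α = 9.9445^0.25 ≈ 1.7758
c* = (1 − s)·y* = (1 − 0.28) × 1.7758 ≈ 1.2786

c* = 1.28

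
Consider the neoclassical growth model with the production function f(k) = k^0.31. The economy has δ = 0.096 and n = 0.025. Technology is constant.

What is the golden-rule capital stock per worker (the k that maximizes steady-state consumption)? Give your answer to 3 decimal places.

The golden rule sets f'(k) = n + δ, i.e. α·k^(α−1) = n + δ.
So k^(1−α) = α / (n + δ) = 0.31 / 0.121 = 2.5620.
k_gold = 2.5620^(1/0.69) ≈ 3.9097

k_gold ≈ 3.910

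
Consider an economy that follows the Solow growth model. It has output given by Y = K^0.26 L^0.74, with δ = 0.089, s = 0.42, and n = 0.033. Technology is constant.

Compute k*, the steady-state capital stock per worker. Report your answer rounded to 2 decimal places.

k* = 5.32

At the steady state, Δk = 0, so s·k^α = (n + δ)·k.
Dividing both sides by k: k^(1−α) = s / (n + δ).
k^0.74 = 0.42 / (0.033 + 0.089) = 0.42 / 0.122 = 3.4426
k* = 3.4426^(1/0.74) ≈ 5.3152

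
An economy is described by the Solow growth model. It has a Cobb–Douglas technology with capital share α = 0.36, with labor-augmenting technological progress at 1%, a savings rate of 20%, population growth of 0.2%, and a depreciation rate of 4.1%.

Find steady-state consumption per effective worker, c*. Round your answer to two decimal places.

c* ≈ 1.69

At the steady state, Δk = 0, so s·k^α = (n + g + δ)·k.
Rearranging, k^(1−α) = s / (n + g + δ).
k^0.64 = 0.20 / (0.002 + 0.010 + 0.041) = 0.20 / 0.053 = 3.7736
k* = 3.7736^(1/0.64) ≈ 7.9649
y* = (k*)^α = 7.9649^0.36 ≈ 2.1107
c* = (1 − s)·y* = (1 − 0.20) × 2.1107 ≈ 1.6886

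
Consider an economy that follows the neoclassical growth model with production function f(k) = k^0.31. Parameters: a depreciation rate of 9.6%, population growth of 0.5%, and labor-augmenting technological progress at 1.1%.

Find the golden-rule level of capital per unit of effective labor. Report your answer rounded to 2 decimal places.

The golden rule sets f'(k) = n + g + δ, i.e. α·k^(α−1) = n + g + δ.
So k^(1−α) = α / (n + g + δ) = 0.31 / 0.112 = 2.7679.
k_gold = 2.7679^(1/0.69) ≈ 4.3732

k_gold ≈ 4.37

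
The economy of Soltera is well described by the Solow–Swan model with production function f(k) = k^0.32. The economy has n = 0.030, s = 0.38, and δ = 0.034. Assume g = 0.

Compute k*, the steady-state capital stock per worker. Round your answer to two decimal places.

k* ≈ 13.73

Steady state requires s·f(k) = (n + δ)·k, i.e. s·k^α = (n + δ)·k.
Rearranging, k^(1−α) = s / (n + δ).
k^0.68 = 0.38 / (0.030 + 0.034) = 0.38 / 0.064 = 5.9375
k* = 5.9375^(1/0.68) ≈ 13.7294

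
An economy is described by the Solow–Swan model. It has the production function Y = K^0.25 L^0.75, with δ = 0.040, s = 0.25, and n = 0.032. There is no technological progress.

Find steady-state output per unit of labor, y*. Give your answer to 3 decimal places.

y* ≈ 1.514

At the steady state, Δk = 0, so s·k^α = (n + δ)·k.
Dividing both sides by k: k^(1−α) = s / (n + δ).
k^0.75 = 0.25 / (0.032 + 0.040) = 0.25 / 0.072 = 3.4722
k* = 3.4722^(1/0.75) ≈ 5.2578
y* = (k*)^α = 5.2578^0.25 ≈ 1.5143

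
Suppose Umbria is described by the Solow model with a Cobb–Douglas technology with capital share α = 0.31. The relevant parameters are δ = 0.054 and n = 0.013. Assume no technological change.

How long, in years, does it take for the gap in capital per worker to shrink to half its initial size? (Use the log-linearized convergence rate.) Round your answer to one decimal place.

Near the steady state the convergence rate is λ = (1 − α)(n + δ).
λ = (1 − 0.31) × 0.067 = 0.69 × 0.067 = 0.04623
Half-life = ln 2 / λ = 0.6931 / 0.04623 ≈ 14.99 years

t_½ ≈ 15.0 years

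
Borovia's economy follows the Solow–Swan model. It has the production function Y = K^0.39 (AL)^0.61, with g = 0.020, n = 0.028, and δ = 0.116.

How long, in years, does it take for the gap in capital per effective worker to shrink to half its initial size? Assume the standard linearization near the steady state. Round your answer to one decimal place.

Near the steady state the convergence rate is λ = (1 − α)(n + g + δ).
λ = (1 − 0.39) × 0.164 = 0.61 × 0.164 = 0.10004
Half-life = ln 2 / λ = 0.6931 / 0.10004 ≈ 6.93 years

half-life ≈ 6.9 years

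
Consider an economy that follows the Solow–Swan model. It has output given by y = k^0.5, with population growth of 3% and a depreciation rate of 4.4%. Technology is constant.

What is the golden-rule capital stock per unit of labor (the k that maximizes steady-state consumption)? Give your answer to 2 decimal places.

k_gold ≈ 45.65

The golden rule sets f'(k) = n + δ, i.e. α·k^(α−1) = n + δ.
So k^(1−α) = α / (n + δ) = 0.5 / 0.074 = 6.7568.
k_gold = 6.7568^(1/0.5) ≈ 45.6543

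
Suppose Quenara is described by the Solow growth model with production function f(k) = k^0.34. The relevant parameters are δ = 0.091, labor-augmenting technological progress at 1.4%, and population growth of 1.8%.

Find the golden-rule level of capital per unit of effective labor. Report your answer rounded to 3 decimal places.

The golden rule sets f'(k) = n + g + δ, i.e. α·k^(α−1) = n + g + δ.
So k^(1−α) = α / (n + g + δ) = 0.34 / 0.123 = 2.7642.
k_gold = 2.7642^(1/0.66) ≈ 4.6671

k_gold ≈ 4.667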